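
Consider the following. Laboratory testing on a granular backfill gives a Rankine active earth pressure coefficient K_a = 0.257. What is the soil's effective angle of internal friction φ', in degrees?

36.2°

K_a = tan²(45° − φ/2) ⇒ 45° − φ/2 = arctan(√0.257) = 26.88°.
φ = 2(45° − 26.88°) = 36.23°.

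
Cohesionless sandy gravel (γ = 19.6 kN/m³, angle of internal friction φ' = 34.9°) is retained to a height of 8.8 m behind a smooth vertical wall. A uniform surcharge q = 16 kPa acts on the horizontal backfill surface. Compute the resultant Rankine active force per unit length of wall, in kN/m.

245 kN/m

K_a = tan²(45° − φ/2) = 0.2721.
Soil triangle: ½ K_a γ H² = 0.5×0.2721×19.6×8.8² = 206.5 kN/m.
Surcharge rectangle: K_a q H = 0.2721×16×8.8 = 38.32 kN/m.
Total = 206.5 + 38.32 = 244.9 kN/m.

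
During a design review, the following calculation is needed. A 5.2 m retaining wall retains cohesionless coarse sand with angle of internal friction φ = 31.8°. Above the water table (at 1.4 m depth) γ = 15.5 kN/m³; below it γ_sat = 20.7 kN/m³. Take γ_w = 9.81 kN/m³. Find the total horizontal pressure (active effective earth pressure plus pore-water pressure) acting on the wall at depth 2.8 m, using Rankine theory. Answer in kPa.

25.2 kPa

K_a = (1 − sin φ)/(1 + sin φ) = 0.3098.
γ' = 20.7 − 9.81 = 10.89 kN/m³.
Effective vertical stress at 2.8 m: σ'_v = 15.5×1.4 + 10.89×1.40 = 36.95 kPa.
σ'_h = K_a σ'_v = 0.3098 × 36.95 = 11.45 kPa; u = γ_w × 1.40 = 13.73 kPa.
Total σ_h = 11.45 + 13.73 = 25.18 kPa.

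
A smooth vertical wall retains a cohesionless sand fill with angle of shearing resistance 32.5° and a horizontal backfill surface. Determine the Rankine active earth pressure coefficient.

0.301

K_a = (1 − sin φ)/(1 + sin φ) = (1 − sin 32.5°)/(1 + sin 32.5°) = 0.3010.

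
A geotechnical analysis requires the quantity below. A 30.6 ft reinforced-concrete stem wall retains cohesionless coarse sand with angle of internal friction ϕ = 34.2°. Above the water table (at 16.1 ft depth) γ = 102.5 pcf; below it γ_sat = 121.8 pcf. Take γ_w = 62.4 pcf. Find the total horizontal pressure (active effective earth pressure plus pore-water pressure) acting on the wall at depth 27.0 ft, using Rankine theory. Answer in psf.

1320 psf

K_a = (1 − sin φ)/(1 + sin φ) = 0.2803.
γ' = 121.8 − 62.4 = 59.40 pcf.
Effective vertical stress at 27.0 ft: σ'_v = 102.5×16.1 + 59.40×10.9 = 2298 psf.
σ'_h = K_a σ'_v = 0.2803 × 2298 = 644.1 psf; u = γ_w × 10.9 = 680.2 psf.
Total σ_h = 644.1 + 680.2 = 1324 psf.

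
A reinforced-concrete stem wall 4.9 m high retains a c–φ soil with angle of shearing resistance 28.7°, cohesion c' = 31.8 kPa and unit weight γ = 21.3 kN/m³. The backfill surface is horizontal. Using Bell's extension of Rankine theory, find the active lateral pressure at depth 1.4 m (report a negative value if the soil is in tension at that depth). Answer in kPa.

-27.2 kPa

K_a = (1 − sin φ)/(1 + sin φ) = 0.3511.
σ_a = K_a γ z − 2c√K_a = 0.3511×21.3×1.4 − 2×31.8×0.5926 = -27.22 kPa.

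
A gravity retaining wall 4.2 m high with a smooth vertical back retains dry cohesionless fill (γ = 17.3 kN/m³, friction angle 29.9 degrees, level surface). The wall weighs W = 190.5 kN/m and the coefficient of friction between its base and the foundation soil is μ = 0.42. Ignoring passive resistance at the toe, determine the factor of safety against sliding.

1.57

K_a = tan²(45° − 29.9°/2) = 0.3347.
P_a = ½K_aγH² = 0.5×0.3347×17.3×4.2² = 51.07 kN/m, acting at H/3 = 1.400 m above the base.
FS_sliding = μW / P_a = 0.42×190.5 / 51.07 = 1.567.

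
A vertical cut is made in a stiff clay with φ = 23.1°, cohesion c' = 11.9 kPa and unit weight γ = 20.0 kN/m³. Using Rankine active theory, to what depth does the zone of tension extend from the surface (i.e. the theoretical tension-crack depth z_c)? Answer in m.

1.80 m

K_a = tan²(45° − 23.1°/2) = 0.4364; √K_a = 0.6606.
The active pressure is zero where K_a γ z = 2c√K_a, so z_c = 2c/(γ√K_a) = 2×11.9/(20.0×0.6606) = 1.801 m.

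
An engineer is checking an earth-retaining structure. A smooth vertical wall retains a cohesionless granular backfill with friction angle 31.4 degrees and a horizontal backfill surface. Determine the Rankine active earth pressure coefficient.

K_a = (1 − sin φ)/(1 + sin φ) = (1 − sin 31.4°)/(1 + sin 31.4°) = 0.3149.

0.315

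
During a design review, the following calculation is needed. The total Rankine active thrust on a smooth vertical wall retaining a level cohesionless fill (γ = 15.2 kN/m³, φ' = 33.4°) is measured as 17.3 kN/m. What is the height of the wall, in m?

K_a = 0.2899. P_a = ½ K_a γ H² ⇒ H = √(2P_a/(K_a γ)).
H = √(2×17.3/(0.2899×15.2)) = 2.802 m.

2.80 m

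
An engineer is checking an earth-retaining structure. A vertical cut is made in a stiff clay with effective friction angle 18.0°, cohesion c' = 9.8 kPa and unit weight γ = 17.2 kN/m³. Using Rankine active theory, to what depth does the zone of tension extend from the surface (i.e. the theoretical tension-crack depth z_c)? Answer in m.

1.57 m

K_a = tan²(45° − 18.0°/2) = 0.5279; √K_a = 0.7265.
The active pressure is zero where K_a γ z = 2c√K_a, so z_c = 2c/(γ√K_a) = 2×9.8/(17.2×0.7265) = 1.568 m.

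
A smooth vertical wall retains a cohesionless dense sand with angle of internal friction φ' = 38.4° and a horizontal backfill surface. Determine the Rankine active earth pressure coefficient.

0.234

K_a = tan²(45° − φ/2) = tan²(25.80°) = 0.2337.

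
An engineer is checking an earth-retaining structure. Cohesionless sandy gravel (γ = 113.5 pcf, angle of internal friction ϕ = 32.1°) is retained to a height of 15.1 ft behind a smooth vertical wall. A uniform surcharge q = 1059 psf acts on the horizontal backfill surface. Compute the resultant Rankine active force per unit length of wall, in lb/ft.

K_a = tan²(45° − φ/2) = 0.3060.
Soil triangle: ½ K_a γ H² = 0.5×0.3060×113.5×15.1² = 3959 lb/ft.
Surcharge rectangle: K_a q H = 0.3060×1059×15.1 = 4893 lb/ft.
Total = 3959 + 4893 = 8853 lb/ft.

8850 lb/ft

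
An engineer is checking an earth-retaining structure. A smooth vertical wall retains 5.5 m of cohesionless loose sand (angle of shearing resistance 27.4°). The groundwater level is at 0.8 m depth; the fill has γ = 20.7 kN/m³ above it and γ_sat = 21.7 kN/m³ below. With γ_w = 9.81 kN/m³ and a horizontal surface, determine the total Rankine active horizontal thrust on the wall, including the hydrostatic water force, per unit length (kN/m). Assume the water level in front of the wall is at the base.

K_a = tan²(45° − φ/2) = 0.3697.
γ' = 21.7 − 9.81 = 11.89 kN/m³. Depth below WT = 4.7 m.
σ'_h at WT = K_a γ d_w = 6.122 kPa; at base = 6.122 + K_a γ' × 4.7 = 26.78 kPa.
P₁ (0–0.8 m) = ½×6.122×0.8 = 2.449. P₂ (0.8–5.5 m) = ½(6.122+26.78)×4.7 = 77.32.
P_w = ½ γ_w h₂² = 0.5×9.81×4.7² = 108.4. Total = 2.449+77.32+108.4 = 188.1 kN/m.

188 kN/m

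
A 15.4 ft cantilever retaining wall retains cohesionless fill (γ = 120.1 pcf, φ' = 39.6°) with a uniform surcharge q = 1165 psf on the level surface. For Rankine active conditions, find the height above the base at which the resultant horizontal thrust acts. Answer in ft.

K_a = 0.2214.
Triangular part P₁ = ½K_aγH² = 3153 at H/3 = 5.133 ft; rectangular part P₂ = K_a q H = 3973 at H/2 = 7.700 ft.
ȳ = (P₁·5.133 + P₂·7.700)/(P₁+P₂) = 6.564 ft.

6.56 ft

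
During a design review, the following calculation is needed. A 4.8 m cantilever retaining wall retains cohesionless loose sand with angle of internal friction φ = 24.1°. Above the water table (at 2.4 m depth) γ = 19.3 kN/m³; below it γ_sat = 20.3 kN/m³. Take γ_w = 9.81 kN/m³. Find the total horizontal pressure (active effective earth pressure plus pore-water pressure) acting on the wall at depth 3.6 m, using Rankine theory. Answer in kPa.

K_a = (1 − sin φ)/(1 + sin φ) = 0.4201.
γ' = 20.3 − 9.81 = 10.49 kN/m³.
Effective vertical stress at 3.6 m: σ'_v = 19.3×2.4 + 10.49×1.20 = 58.91 kPa.
σ'_h = K_a σ'_v = 0.4201 × 58.91 = 24.75 kPa; u = γ_w × 1.20 = 11.77 kPa.
Total σ_h = 24.75 + 11.77 = 36.52 kPa.

36.5 kPa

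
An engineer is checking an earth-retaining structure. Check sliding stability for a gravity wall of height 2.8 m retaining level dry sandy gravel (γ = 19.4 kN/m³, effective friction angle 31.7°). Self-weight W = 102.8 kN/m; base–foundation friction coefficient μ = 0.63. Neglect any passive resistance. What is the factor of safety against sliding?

2.74

K_a = tan²(45° − 31.7°/2) = 0.3111.
P_a = ½K_aγH² = 0.5×0.3111×19.4×2.8² = 23.66 kN/m, acting at H/3 = 0.9333 m above the base.
FS_sliding = μW / P_a = 0.63×102.8 / 23.66 = 2.738.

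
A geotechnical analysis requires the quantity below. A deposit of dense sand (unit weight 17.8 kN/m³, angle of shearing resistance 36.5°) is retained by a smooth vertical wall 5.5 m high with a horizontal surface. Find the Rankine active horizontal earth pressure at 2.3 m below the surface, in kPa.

K_a = (1 − sin φ)/(1 + sin φ) = 0.2541.
σ_h = K_a γ z = 0.2541 × 17.8 × 2.3 = 10.40 kPa.

10.4 kPa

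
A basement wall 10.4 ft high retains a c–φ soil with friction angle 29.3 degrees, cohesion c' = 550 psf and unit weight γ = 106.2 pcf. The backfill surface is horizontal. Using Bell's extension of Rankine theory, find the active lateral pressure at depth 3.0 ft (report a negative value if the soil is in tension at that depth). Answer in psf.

-535 psf

K_a = (1 − sin φ)/(1 + sin φ) = 0.3428.
σ_a = K_a γ z − 2c√K_a = 0.3428×106.2×3.0 − 2×550×0.5855 = -534.8 psf.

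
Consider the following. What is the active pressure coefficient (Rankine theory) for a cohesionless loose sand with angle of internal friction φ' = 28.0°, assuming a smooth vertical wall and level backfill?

K_a = tan²(45° − φ/2) = tan²(31.00°) = 0.3610.

0.361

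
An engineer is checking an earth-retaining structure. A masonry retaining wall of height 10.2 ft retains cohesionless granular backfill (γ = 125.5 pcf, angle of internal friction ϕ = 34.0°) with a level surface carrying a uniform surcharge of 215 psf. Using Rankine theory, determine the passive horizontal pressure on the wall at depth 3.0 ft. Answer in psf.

2090 psf

K_p = (1 + sin φ)/(1 − sin φ) = 3.537.
σ_v = γz + q = 125.5 × 3.0 + 215 = 591.5 psf.
σ_h = K_p σ_v = 3.537 × 591.5 = 2092 psf.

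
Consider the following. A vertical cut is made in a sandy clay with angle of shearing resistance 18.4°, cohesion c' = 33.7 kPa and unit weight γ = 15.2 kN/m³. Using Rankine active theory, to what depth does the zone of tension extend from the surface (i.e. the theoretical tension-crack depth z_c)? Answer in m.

K_a = tan²(45° − 18.4°/2) = 0.5202; √K_a = 0.7212.
The active pressure is zero where K_a γ z = 2c√K_a, so z_c = 2c/(γ√K_a) = 2×33.7/(15.2×0.7212) = 6.148 m.

6.15 m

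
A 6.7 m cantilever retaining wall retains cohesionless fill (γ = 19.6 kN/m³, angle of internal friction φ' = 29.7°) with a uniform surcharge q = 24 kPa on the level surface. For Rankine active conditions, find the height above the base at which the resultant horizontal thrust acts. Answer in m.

K_a = 0.3374.
Triangular part P₁ = ½K_aγH² = 148.4 at H/3 = 2.233 m; rectangular part P₂ = K_a q H = 54.25 at H/2 = 3.350 m.
ȳ = (P₁·2.233 + P₂·3.350)/(P₁+P₂) = 2.532 m.

2.53 m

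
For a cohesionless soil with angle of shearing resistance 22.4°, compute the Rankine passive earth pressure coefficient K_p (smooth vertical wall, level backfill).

2.23

K_p = (1 + sin φ)/(1 − sin φ) = tan²(45° + 22.4°/2) = 2.231.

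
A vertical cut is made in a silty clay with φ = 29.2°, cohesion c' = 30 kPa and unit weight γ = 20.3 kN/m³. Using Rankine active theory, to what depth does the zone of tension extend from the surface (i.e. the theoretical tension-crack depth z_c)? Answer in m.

5.04 m

K_a = tan²(45° − 29.2°/2) = 0.3442; √K_a = 0.5867.
The active pressure is zero where K_a γ z = 2c√K_a, so z_c = 2c/(γ√K_a) = 2×30/(20.3×0.5867) = 5.038 m.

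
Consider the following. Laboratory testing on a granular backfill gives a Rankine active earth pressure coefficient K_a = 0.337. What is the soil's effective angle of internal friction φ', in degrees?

29.7°

K_a = tan²(45° − φ/2) ⇒ 45° − φ/2 = arctan(√0.337) = 30.14°.
φ = 2(45° − 30.14°) = 29.73°.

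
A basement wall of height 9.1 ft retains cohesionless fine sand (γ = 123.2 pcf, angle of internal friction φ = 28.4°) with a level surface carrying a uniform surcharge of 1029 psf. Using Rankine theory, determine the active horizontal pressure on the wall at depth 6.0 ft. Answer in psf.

K_a = (1 − sin φ)/(1 + sin φ) = 0.3554.
σ_v = γz + q = 123.2 × 6.0 + 1029 = 1768 psf.
σ_h = K_a σ_v = 0.3554 × 1768 = 628.3 psf.

628 psf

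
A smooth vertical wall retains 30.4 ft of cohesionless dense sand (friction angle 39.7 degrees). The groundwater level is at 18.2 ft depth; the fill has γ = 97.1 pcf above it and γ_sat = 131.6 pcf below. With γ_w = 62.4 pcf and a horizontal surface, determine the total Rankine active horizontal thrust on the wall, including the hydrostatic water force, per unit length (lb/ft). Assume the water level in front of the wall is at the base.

K_a = tan²(45° − φ/2) = 0.2204.
γ' = 131.6 − 62.4 = 69.20 pcf. Depth below WT = 12.2 ft.
σ'_h at WT = K_a γ d_w = 389.5 psf; at base = 389.5 + K_a γ' × 12.2 = 575.6 psf.
P₁ (0–18.2 ft) = ½×389.5×18.2 = 3545. P₂ (18.2–30.4 ft) = ½(389.5+575.6)×12.2 = 5888.
P_w = ½ γ_w h₂² = 0.5×62.4×12.2² = 4644. Total = 3545+5888+4644 = 14080 lb/ft.

14100 lb/ft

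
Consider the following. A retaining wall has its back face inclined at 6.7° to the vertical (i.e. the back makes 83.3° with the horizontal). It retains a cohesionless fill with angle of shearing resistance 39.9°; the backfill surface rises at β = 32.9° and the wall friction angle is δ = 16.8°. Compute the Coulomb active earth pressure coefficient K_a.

K_a = sin²(α+φ) / [sin²α · sin(α−δ) · (1 + √{sin(φ+δ)sin(φ−β) / (sin(α−δ)sin(α+β))})²].
With α = 83.3°, φ = 39.9°, δ = 16.8°, β = 32.9°: K_a = 0.4236.

0.424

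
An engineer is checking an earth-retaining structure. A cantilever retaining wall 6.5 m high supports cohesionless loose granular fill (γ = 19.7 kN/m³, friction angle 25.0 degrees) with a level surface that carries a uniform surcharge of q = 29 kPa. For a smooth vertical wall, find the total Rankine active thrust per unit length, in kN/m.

245 kN/m

K_a = tan²(45° − φ/2) = 0.4059.
Soil triangle: ½ K_a γ H² = 0.5×0.4059×19.7×6.5² = 168.9 kN/m.
Surcharge rectangle: K_a q H = 0.4059×29×6.5 = 76.50 kN/m.
Total = 168.9 + 76.50 = 245.4 kN/m.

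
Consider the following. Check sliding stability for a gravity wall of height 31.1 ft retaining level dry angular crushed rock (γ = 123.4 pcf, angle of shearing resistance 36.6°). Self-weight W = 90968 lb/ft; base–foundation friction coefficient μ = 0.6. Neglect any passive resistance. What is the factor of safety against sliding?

3.62

K_a = tan²(45° − 36.6°/2) = 0.2530.
P_a = ½K_aγH² = 0.5×0.2530×123.4×31.1² = 15100 lb/ft, acting at H/3 = 10.37 ft above the base.
FS_sliding = μW / P_a = 0.6×90968 / 15100 = 3.616.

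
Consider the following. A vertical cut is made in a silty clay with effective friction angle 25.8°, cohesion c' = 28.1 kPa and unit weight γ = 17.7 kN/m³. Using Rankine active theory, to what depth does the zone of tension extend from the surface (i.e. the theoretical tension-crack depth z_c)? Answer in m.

K_a = tan²(45° − 25.8°/2) = 0.3935; √K_a = 0.6273.
The active pressure is zero where K_a γ z = 2c√K_a, so z_c = 2c/(γ√K_a) = 2×28.1/(17.7×0.6273) = 5.062 m.

5.06 m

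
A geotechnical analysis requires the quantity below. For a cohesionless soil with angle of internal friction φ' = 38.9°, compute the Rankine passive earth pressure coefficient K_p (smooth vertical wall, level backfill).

K_p = (1 + sin φ)/(1 − sin φ) = tan²(45° + 38.9°/2) = 4.376.

4.38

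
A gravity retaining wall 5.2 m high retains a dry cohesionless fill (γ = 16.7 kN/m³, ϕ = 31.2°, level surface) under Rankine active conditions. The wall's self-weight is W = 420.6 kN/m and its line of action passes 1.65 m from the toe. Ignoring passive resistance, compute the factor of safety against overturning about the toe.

5.59

K_a = tan²(45° − 31.2°/2) = 0.3175.
P_a = ½K_aγH² = 0.5×0.3175×16.7×5.2² = 71.69 kN/m, acting at H/3 = 1.733 m above the base.
Overturning moment M_o = P_a × H/3 = 71.69 × 1.733 = 124.3.
Resisting moment M_r = W × 1.65 = 420.6 × 1.65 = 694.0.
FS_overturning = M_r/M_o = 694.0/124.3 = 5.585.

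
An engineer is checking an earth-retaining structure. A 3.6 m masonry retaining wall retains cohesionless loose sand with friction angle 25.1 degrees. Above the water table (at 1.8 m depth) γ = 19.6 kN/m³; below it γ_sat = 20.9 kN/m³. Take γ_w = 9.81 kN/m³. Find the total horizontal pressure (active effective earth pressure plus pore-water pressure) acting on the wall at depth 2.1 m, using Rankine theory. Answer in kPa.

K_a = (1 − sin φ)/(1 + sin φ) = 0.4043.
γ' = 20.9 − 9.81 = 11.09 kN/m³.
Effective vertical stress at 2.1 m: σ'_v = 19.6×1.8 + 11.09×0.300 = 38.61 kPa.
σ'_h = K_a σ'_v = 0.4043 × 38.61 = 15.61 kPa; u = γ_w × 0.300 = 2.943 kPa.
Total σ_h = 15.61 + 2.943 = 18.55 kPa.

18.6 kPa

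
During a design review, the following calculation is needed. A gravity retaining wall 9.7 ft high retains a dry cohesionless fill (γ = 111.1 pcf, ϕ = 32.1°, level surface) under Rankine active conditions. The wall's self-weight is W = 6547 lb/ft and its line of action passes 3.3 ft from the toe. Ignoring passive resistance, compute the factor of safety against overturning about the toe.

4.18

K_a = tan²(45° − 32.1°/2) = 0.3060.
P_a = ½K_aγH² = 0.5×0.3060×111.1×9.7² = 1599 lb/ft, acting at H/3 = 3.233 ft above the base.
Overturning moment M_o = P_a × H/3 = 1599 × 3.233 = 5171.
Resisting moment M_r = W × 3.3 = 6547 × 3.3 = 21610.
FS_overturning = M_r/M_o = 21610/5171 = 4.178.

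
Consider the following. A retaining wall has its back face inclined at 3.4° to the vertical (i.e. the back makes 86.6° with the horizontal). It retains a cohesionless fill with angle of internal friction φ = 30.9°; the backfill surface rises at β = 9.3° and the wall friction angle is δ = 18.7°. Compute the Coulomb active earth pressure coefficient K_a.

K_a = sin²(α+φ) / [sin²α · sin(α−δ) · (1 + √{sin(φ+δ)sin(φ−β) / (sin(α−δ)sin(α+β))})²].
With α = 86.6°, φ = 30.9°, δ = 18.7°, β = 9.3°: K_a = 0.3540.

0.354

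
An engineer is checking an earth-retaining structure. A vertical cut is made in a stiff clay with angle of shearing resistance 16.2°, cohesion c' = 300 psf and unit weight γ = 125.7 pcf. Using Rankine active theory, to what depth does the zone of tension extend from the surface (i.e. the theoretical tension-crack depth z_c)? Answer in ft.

K_a = tan²(45° − 16.2°/2) = 0.5637; √K_a = 0.7508.
The active pressure is zero where K_a γ z = 2c√K_a, so z_c = 2c/(γ√K_a) = 2×300/(125.7×0.7508) = 6.357 ft.

6.36 ft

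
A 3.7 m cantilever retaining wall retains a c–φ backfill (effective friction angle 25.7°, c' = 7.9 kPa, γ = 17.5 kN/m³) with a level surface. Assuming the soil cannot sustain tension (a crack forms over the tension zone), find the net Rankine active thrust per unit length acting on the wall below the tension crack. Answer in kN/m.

K_a = 0.3950; √K_a = 0.6285.
Tension-crack depth z_c = 2c/(γ√K_a) = 2×7.9/(17.5×0.6285) = 1.436 m.
σ_a at base = K_a γ H − 2c√K_a = 0.3950×17.5×3.7 − 2×7.9×0.6285 = 15.65 kPa.
P_a = ½ × 15.65 × (H − z_c) = 0.5×15.65×2.264 = 17.71 kN/m.

17.7 kN/m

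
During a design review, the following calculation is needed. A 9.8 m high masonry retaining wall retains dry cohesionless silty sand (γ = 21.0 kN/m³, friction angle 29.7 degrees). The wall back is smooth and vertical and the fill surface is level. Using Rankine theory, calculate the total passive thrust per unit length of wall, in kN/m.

2990 kN/m

K_p = tan²(45° + φ/2) = 2.964.
P_p = ½ K_p γ H² = 0.5 × 2.964 × 21.0 × 9.8² = 2989 kN/m.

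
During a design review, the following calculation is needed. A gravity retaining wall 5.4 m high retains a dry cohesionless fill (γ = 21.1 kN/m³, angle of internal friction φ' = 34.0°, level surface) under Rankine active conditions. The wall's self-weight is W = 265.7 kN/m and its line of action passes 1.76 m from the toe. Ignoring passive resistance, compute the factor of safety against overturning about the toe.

K_a = tan²(45° − 34.0°/2) = 0.2827.
P_a = ½K_aγH² = 0.5×0.2827×21.1×5.4² = 86.97 kN/m, acting at H/3 = 1.800 m above the base.
Overturning moment M_o = P_a × H/3 = 86.97 × 1.800 = 156.6.
Resisting moment M_r = W × 1.76 = 265.7 × 1.76 = 467.6.
FS_overturning = M_r/M_o = 467.6/156.6 = 2.987.

2.99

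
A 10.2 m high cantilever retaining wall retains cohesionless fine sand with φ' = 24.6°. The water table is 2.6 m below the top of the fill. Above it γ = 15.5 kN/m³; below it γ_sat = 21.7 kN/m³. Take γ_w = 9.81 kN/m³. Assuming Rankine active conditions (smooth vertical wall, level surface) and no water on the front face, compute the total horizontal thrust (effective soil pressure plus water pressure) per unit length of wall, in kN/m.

K_a = tan²(45° − φ/2) = 0.4121.
γ' = 21.7 − 9.81 = 11.89 kN/m³. Depth below WT = 7.6 m.
σ'_h at WT = K_a γ d_w = 16.61 kPa; at base = 16.61 + K_a γ' × 7.6 = 53.85 kPa.
P₁ (0–2.6 m) = ½×16.61×2.6 = 21.59. P₂ (2.6–10.2 m) = ½(16.61+53.85)×7.6 = 267.8.
P_w = ½ γ_w h₂² = 0.5×9.81×7.6² = 283.3. Total = 21.59+267.8+283.3 = 572.7 kN/m.

573 kN/m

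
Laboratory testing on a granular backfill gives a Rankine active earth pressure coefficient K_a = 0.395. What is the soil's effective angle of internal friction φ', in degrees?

25.7°

K_a = tan²(45° − φ/2) ⇒ 45° − φ/2 = arctan(√0.395) = 32.15°.
φ = 2(45° − 32.15°) = 25.70°.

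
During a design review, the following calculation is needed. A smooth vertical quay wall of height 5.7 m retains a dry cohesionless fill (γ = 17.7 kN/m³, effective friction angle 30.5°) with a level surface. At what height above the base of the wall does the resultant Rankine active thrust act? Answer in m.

1.90 m

K_a = 0.3267.
The pressure distribution is triangular, so the resultant acts at H/3 above the base = 5.7/3 = 1.900 m.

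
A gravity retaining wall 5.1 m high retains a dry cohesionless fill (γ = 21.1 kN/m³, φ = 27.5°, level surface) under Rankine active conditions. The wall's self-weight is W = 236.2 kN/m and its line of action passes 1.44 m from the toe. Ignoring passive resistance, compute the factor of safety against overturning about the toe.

1.98

K_a = tan²(45° − 27.5°/2) = 0.3682.
P_a = ½K_aγH² = 0.5×0.3682×21.1×5.1² = 101.0 kN/m, acting at H/3 = 1.700 m above the base.
Overturning moment M_o = P_a × H/3 = 101.0 × 1.700 = 171.8.
Resisting moment M_r = W × 1.44 = 236.2 × 1.44 = 340.1.
FS_overturning = M_r/M_o = 340.1/171.8 = 1.980.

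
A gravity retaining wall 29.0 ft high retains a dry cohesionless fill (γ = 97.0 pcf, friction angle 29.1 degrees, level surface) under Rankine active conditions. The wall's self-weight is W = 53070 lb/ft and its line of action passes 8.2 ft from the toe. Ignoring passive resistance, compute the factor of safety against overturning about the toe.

K_a = tan²(45° − 29.1°/2) = 0.3456.
P_a = ½K_aγH² = 0.5×0.3456×97.0×29.0² = 14100 lb/ft, acting at H/3 = 9.667 ft above the base.
Overturning moment M_o = P_a × H/3 = 14100 × 9.667 = 136300.
Resisting moment M_r = W × 8.2 = 53070 × 8.2 = 435200.
FS_overturning = M_r/M_o = 435200/136300 = 3.194.

3.19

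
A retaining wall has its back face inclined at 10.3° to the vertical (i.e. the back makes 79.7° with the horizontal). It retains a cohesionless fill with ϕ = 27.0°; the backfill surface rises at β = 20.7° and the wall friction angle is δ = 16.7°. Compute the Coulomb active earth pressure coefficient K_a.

K_a = sin²(α+φ) / [sin²α · sin(α−δ) · (1 + √{sin(φ+δ)sin(φ−β) / (sin(α−δ)sin(α+β))})²].
With α = 79.7°, φ = 27.0°, δ = 16.7°, β = 20.7°: K_a = 0.6351.

0.635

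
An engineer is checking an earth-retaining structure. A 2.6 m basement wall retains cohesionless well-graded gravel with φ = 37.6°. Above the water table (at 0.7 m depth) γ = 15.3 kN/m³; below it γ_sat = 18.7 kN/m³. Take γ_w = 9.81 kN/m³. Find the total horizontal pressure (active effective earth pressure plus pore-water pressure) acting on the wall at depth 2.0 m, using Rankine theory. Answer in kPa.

18.1 kPa

K_a = (1 − sin φ)/(1 + sin φ) = 0.2421.
γ' = 18.7 − 9.81 = 8.890 kN/m³.
Effective vertical stress at 2.0 m: σ'_v = 15.3×0.7 + 8.890×1.30 = 22.27 kPa.
σ'_h = K_a σ'_v = 0.2421 × 22.27 = 5.391 kPa; u = γ_w × 1.30 = 12.75 kPa.
Total σ_h = 5.391 + 12.75 = 18.14 kPa.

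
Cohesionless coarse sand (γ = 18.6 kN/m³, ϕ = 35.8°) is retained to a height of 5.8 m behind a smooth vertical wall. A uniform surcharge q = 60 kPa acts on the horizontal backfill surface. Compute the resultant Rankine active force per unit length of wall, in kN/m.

173 kN/m

K_a = tan²(45° − φ/2) = 0.2619.
Soil triangle: ½ K_a γ H² = 0.5×0.2619×18.6×5.8² = 81.92 kN/m.
Surcharge rectangle: K_a q H = 0.2619×60×5.8 = 91.13 kN/m.
Total = 81.92 + 91.13 = 173.1 kN/m.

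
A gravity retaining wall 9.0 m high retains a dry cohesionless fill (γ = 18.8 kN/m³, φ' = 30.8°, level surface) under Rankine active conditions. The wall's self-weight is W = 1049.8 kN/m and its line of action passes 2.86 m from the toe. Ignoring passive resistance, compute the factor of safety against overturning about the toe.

4.07

K_a = tan²(45° − 30.8°/2) = 0.3227.
P_a = ½K_aγH² = 0.5×0.3227×18.8×9.0² = 245.7 kN/m, acting at H/3 = 3.000 m above the base.
Overturning moment M_o = P_a × H/3 = 245.7 × 3.000 = 737.1.
Resisting moment M_r = W × 2.86 = 1049.8 × 2.86 = 3002.
FS_overturning = M_r/M_o = 3002/737.1 = 4.073.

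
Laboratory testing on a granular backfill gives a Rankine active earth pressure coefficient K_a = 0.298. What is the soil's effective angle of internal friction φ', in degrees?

K_a = tan²(45° − φ/2) ⇒ 45° − φ/2 = arctan(√0.298) = 28.63°.
φ = 2(45° − 28.63°) = 32.74°.

32.7°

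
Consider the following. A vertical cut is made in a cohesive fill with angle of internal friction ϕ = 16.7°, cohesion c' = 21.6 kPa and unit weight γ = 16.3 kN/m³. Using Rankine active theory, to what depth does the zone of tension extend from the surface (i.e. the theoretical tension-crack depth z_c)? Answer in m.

K_a = tan²(45° − 16.7°/2) = 0.5536; √K_a = 0.7440.
The active pressure is zero where K_a γ z = 2c√K_a, so z_c = 2c/(γ√K_a) = 2×21.6/(16.3×0.7440) = 3.562 m.

3.56 m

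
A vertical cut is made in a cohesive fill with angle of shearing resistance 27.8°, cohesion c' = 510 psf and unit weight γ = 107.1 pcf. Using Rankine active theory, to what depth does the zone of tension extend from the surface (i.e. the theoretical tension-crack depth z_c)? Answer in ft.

15.8 ft

K_a = tan²(45° − 27.8°/2) = 0.3639; √K_a = 0.6032.
The active pressure is zero where K_a γ z = 2c√K_a, so z_c = 2c/(γ√K_a) = 2×510/(107.1×0.6032) = 15.79 ft.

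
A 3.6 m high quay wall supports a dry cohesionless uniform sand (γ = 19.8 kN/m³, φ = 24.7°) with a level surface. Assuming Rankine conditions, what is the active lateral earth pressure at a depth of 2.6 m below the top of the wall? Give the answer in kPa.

K_a = (1 − sin φ)/(1 + sin φ) = 0.4106.
σ_h = K_a γ z = 0.4106 × 19.8 × 2.6 = 21.14 kPa.

21.1 kPa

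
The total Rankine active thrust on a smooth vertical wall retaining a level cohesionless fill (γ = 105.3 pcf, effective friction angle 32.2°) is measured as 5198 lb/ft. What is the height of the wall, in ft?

18.0 ft

K_a = 0.3047. P_a = ½ K_a γ H² ⇒ H = √(2P_a/(K_a γ)).
H = √(2×5198/(0.3047×105.3)) = 18.00 ft.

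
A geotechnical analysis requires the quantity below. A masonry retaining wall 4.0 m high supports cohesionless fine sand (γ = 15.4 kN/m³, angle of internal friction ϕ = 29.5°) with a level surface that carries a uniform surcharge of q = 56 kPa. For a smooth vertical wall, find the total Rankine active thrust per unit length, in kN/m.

K_a = tan²(45° − φ/2) = 0.3401.
Soil triangle: ½ K_a γ H² = 0.5×0.3401×15.4×4.0² = 41.90 kN/m.
Surcharge rectangle: K_a q H = 0.3401×56×4.0 = 76.18 kN/m.
Total = 41.90 + 76.18 = 118.1 kN/m.

118 kN/m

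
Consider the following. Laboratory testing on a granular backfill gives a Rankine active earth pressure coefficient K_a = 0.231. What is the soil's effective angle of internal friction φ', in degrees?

K_a = tan²(45° − φ/2) ⇒ 45° − φ/2 = arctan(√0.231) = 25.67°.
φ = 2(45° − 25.67°) = 38.66°.

38.7°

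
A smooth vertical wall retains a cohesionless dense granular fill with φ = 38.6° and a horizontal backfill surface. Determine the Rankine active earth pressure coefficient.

0.232

K_a = tan²(45° − φ/2) = tan²(25.70°) = 0.2316.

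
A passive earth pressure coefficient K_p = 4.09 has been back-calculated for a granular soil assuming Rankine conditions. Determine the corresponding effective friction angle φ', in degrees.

K_p = (1+sin φ)/(1−sin φ) ⇒ sin φ = (K_p − 1)/(K_p + 1) = 0.6071.
φ = arcsin(0.6071) = 37.38°.

37.4°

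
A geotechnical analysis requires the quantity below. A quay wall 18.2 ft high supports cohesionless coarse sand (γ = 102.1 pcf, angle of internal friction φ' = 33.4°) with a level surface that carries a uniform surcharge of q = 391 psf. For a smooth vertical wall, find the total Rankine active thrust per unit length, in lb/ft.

6970 lb/ft

K_a = tan²(45° − φ/2) = 0.2899.
Soil triangle: ½ K_a γ H² = 0.5×0.2899×102.1×18.2² = 4903 lb/ft.
Surcharge rectangle: K_a q H = 0.2899×391×18.2 = 2063 lb/ft.
Total = 4903 + 2063 = 6966 lb/ft.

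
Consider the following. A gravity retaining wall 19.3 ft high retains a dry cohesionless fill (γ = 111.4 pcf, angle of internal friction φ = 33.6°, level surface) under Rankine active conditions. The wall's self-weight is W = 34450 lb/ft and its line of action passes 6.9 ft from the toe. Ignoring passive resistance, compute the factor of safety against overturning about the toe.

6.19

K_a = tan²(45° − 33.6°/2) = 0.2875.
P_a = ½K_aγH² = 0.5×0.2875×111.4×19.3² = 5965 lb/ft, acting at H/3 = 6.433 ft above the base.
Overturning moment M_o = P_a × H/3 = 5965 × 6.433 = 38380.
Resisting moment M_r = W × 6.9 = 34450 × 6.9 = 237700.
FS_overturning = M_r/M_o = 237700/38380 = 6.194.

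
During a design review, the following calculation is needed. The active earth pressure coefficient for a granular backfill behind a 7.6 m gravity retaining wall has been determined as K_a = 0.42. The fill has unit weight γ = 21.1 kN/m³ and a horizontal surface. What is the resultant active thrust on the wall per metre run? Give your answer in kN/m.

P = ½ K_a γ H² = 0.5 × 0.42 × 21.1 × 7.6² = 255.9 kN/m.

256 kN/m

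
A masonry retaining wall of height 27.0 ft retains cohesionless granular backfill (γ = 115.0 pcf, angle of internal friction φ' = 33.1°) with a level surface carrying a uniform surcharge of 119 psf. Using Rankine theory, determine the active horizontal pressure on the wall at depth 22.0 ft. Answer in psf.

778 psf

K_a = (1 − sin φ)/(1 + sin φ) = 0.2936.
σ_v = γz + q = 115.0 × 22.0 + 119 = 2649 psf.
σ_h = K_a σ_v = 0.2936 × 2649 = 777.7 psf.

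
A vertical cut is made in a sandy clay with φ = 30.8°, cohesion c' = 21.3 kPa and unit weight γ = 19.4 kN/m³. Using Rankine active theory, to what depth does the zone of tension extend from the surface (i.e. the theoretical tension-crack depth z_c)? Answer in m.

3.87 m

K_a = tan²(45° − 30.8°/2) = 0.3227; √K_a = 0.5681.
The active pressure is zero where K_a γ z = 2c√K_a, so z_c = 2c/(γ√K_a) = 2×21.3/(19.4×0.5681) = 3.865 m.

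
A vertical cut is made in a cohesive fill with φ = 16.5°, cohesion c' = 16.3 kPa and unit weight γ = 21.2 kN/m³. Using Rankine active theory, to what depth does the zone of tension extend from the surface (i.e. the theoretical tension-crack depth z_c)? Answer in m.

2.06 m

K_a = tan²(45° − 16.5°/2) = 0.5576; √K_a = 0.7467.
The active pressure is zero where K_a γ z = 2c√K_a, so z_c = 2c/(γ√K_a) = 2×16.3/(21.2×0.7467) = 2.059 m.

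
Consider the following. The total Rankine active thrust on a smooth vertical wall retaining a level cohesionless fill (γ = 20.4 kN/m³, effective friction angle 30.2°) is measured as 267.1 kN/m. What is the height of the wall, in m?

K_a = 0.3307. P_a = ½ K_a γ H² ⇒ H = √(2P_a/(K_a γ)).
H = √(2×267.1/(0.3307×20.4)) = 8.899 m.

8.90 m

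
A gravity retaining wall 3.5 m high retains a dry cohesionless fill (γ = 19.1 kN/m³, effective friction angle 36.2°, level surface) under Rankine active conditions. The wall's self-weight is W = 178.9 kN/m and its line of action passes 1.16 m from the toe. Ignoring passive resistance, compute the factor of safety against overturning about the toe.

5.91

K_a = tan²(45° − 36.2°/2) = 0.2574.
P_a = ½K_aγH² = 0.5×0.2574×19.1×3.5² = 30.11 kN/m, acting at H/3 = 1.167 m above the base.
Overturning moment M_o = P_a × H/3 = 30.11 × 1.167 = 35.13.
Resisting moment M_r = W × 1.16 = 178.9 × 1.16 = 207.5.
FS_overturning = M_r/M_o = 207.5/35.13 = 5.907.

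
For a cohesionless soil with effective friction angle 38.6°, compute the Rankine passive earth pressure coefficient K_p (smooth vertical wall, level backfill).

K_p = (1 + sin φ)/(1 − sin φ) = tan²(45° + 38.6°/2) = 4.317.

4.32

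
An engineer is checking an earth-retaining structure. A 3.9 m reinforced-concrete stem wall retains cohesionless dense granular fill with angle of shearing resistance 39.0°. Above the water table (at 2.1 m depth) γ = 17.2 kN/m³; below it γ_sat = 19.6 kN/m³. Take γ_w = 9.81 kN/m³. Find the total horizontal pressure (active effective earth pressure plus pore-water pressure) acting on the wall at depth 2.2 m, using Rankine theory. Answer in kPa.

K_a = (1 − sin φ)/(1 + sin φ) = 0.2275.
γ' = 19.6 − 9.81 = 9.790 kN/m³.
Effective vertical stress at 2.2 m: σ'_v = 17.2×2.1 + 9.790×0.100 = 37.10 kPa.
σ'_h = K_a σ'_v = 0.2275 × 37.10 = 8.440 kPa; u = γ_w × 0.100 = 0.9810 kPa.
Total σ_h = 8.440 + 0.9810 = 9.421 kPa.

9.42 kPa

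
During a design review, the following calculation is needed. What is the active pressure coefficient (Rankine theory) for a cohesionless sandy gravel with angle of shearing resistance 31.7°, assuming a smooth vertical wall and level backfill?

0.311

K_a = tan²(45° − φ/2) = tan²(29.15°) = 0.3111.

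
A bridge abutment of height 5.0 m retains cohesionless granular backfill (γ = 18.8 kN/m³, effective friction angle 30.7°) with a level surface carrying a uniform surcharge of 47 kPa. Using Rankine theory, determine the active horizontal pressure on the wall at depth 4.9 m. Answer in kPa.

K_a = (1 − sin φ)/(1 + sin φ) = 0.3240.
σ_v = γz + q = 18.8 × 4.9 + 47 = 139.1 kPa.
σ_h = K_a σ_v = 0.3240 × 139.1 = 45.08 kPa.

45.1 kPa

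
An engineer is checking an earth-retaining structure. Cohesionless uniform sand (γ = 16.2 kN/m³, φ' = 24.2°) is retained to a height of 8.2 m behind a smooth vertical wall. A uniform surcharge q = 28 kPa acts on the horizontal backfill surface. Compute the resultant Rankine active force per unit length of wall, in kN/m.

324 kN/m

K_a = tan²(45° − φ/2) = 0.4185.
Soil triangle: ½ K_a γ H² = 0.5×0.4185×16.2×8.2² = 227.9 kN/m.
Surcharge rectangle: K_a q H = 0.4185×28×8.2 = 96.09 kN/m.
Total = 227.9 + 96.09 = 324.0 kN/m.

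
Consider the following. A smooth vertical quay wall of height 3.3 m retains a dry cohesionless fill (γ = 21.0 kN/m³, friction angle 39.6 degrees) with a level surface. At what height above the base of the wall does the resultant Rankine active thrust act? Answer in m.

1.10 m

K_a = 0.2214.
The pressure distribution is triangular, so the resultant acts at H/3 above the base = 3.3/3 = 1.100 m.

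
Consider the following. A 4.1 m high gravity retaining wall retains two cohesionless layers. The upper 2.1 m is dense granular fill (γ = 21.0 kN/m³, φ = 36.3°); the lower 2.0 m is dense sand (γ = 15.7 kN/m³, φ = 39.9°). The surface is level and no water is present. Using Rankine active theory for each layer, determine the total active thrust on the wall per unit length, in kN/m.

38.0 kN/m

K_a1 = tan²(45°−36.3°/2) = 0.2563; K_a2 = tan²(45°−39.9°/2) = 0.2184.
Layer 1: σ at base = K_a1 γ₁ h₁ = 11.30 kPa; P₁ = ½×11.30×2.1 = 11.87.
Layer 2: σ_v at top = γ₁h₁ = 44.10; σ_h top = K_a2×44.10 = 9.633; σ_h base = K_a2×(44.10+15.7×2.0) = 16.49.
P₂ = ½(9.633+16.49)×2.0 = 26.12. Total P_a = 11.87+26.12 = 37.99 kN/m.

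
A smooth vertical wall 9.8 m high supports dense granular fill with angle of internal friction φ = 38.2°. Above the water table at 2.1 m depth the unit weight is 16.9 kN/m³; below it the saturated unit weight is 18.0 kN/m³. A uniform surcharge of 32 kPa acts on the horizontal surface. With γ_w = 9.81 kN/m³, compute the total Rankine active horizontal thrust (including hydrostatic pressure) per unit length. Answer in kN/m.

K_a = tan²(45° − φ/2) = 0.2358.
γ' = 18.0 − 9.81 = 8.190 kN/m³. h₂ = H − d_w = 7.7 m.
σ'_h: at surface K_a·q = 7.545; at WT K_a(q+γd_w) = 15.91; at base K_a(q+γd_w+γ'h₂) = 30.78 kPa.
P₁ = ½(7.545+15.91)×2.1 = 24.63; P₂ = ½(15.91+30.78)×7.7 = 179.8; P_w = ½γ_w h₂² = 290.8.
Total = 24.63+179.8+290.8 = 495.2 kN/m.

495 kN/m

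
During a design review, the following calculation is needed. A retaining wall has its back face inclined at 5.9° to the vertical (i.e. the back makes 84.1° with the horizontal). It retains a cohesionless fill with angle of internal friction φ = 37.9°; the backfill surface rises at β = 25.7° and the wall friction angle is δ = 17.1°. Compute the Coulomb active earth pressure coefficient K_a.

K_a = sin²(α+φ) / [sin²α · sin(α−δ) · (1 + √{sin(φ+δ)sin(φ−β) / (sin(α−δ)sin(α+β))})²].
With α = 84.1°, φ = 37.9°, δ = 17.1°, β = 25.7°: K_a = 0.3771.

0.377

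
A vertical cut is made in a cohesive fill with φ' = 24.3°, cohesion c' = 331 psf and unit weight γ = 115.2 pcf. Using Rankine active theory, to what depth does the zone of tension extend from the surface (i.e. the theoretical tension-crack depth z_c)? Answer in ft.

8.90 ft

K_a = tan²(45° − 24.3°/2) = 0.4169; √K_a = 0.6457.
The active pressure is zero where K_a γ z = 2c√K_a, so z_c = 2c/(γ√K_a) = 2×331/(115.2×0.6457) = 8.900 ft.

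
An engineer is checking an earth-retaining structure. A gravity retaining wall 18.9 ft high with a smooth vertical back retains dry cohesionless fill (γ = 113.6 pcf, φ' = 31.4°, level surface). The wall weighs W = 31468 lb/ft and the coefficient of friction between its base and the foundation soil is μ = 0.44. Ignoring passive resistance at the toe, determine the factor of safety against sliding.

K_a = tan²(45° − 31.4°/2) = 0.3149.
P_a = ½K_aγH² = 0.5×0.3149×113.6×18.9² = 6389 lb/ft, acting at H/3 = 6.300 ft above the base.
FS_sliding = μW / P_a = 0.44×31468 / 6389 = 2.167.

2.17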